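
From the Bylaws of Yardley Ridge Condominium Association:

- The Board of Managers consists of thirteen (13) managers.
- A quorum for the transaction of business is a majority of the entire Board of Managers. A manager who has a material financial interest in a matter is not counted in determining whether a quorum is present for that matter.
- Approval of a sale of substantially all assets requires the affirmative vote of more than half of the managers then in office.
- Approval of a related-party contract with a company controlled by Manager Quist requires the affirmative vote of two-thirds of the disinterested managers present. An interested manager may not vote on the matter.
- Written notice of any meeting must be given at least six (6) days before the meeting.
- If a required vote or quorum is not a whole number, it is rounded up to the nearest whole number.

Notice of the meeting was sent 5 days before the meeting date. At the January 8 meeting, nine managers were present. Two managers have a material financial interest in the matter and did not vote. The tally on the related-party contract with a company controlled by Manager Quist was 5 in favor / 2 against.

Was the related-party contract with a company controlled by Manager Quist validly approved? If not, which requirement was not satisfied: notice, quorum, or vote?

Notice: 5 days given; 6 required (5 < 6). Not satisfied.
Quorum: 9 present, but the 2 interested managers do not count, leaving 7. Quorum is 7. Satisfied.
Vote: the related-party contract with a company controlled by Manager Quist requires two-thirds of the disinterested managers present (9 − 2 = 7). 2/3 of 7 = 4.67, rounded up to 5, so 5 affirmative votes are needed; 5 voted in favor. Satisfied.

Invalid — notice requirement not satisfied.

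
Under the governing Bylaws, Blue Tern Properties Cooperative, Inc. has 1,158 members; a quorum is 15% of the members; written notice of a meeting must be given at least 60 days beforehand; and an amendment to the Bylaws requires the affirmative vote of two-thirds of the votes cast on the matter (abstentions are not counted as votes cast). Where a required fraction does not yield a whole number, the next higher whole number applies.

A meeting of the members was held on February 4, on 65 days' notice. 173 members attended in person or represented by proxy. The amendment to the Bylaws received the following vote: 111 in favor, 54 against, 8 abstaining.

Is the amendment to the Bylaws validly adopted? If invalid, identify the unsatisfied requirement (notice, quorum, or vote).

Notice: 65 days given; 60 required. Satisfied.
Quorum: 15% of 1,158 = 173.70, rounded up to 174; 173 present. Not satisfied.
Vote: requires two-thirds of the votes cast (173 − 8 abstaining = 165); 2/3 of 165 = 110, so 110 needed; 111 in favor. Satisfied.

Invalid — quorum requirement not satisfied.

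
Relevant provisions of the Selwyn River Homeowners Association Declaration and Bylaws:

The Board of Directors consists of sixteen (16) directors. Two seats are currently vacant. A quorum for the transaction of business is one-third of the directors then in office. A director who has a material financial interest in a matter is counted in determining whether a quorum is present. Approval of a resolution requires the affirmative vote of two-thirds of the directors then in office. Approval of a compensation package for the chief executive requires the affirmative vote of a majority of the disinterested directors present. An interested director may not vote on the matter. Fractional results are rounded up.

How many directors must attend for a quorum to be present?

5

1/3 of 14 = 4.67, rounded up to 5.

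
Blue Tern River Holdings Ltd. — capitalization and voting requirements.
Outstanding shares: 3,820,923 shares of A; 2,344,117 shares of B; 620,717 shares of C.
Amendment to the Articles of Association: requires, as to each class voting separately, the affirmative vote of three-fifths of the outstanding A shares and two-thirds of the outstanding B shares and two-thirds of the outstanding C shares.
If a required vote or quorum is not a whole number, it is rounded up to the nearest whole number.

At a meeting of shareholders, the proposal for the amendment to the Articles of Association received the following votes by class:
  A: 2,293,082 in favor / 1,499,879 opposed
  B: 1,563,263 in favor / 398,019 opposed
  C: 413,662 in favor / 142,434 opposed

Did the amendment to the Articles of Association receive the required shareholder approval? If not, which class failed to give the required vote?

Not approved — the C shares did not give the required vote.

A: 3/5 of 3820923 = 2292553.80, rounded up to 2292554; 2,292,554 required, 2,293,082 in favor — approved.
B: 2/3 of 2344117 = 1562744.67, rounded up to 1562745; 1,562,745 required, 1,563,263 in favor — approved.
C: 2/3 of 620717 = 413811.33, rounded up to 413812; 413,812 required, 413,662 in favor — not approved.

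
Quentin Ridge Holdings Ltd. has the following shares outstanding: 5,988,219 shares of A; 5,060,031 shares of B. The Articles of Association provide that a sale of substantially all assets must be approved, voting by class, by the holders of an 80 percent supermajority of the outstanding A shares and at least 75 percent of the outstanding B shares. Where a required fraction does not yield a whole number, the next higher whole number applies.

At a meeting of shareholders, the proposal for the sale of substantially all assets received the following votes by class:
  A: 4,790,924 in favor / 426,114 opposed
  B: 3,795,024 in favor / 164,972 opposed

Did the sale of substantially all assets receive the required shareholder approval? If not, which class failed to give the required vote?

A: 4/5 of 5988219 = 4790575.20, rounded up to 4790576; 4,790,576 required, 4,790,924 in favor — approved.
B: 3/4 of 5060031 = 3795023.25, rounded up to 3795024; 3,795,024 required, 3,795,024 in favor — approved.

Approved — every class gave the required vote.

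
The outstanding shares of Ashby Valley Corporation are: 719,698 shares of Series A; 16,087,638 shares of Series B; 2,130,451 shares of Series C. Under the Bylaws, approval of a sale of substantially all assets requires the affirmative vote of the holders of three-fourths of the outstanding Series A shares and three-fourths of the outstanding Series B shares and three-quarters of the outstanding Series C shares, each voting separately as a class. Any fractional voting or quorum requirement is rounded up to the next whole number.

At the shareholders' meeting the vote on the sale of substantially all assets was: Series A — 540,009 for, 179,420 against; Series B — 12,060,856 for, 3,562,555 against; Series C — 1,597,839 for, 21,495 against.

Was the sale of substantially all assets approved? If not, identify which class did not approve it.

Series A: 3/4 of 719698 = 539773.50, rounded up to 539774; 539,774 required, 540,009 in favor — approved.
Series B: 3/4 of 16087638 = 12065728.50, rounded up to 12065729; 12,065,729 required, 12,060,856 in favor — not approved.
Series C: 3/4 of 2130451 = 1597838.25, rounded up to 1597839; 1,597,839 required, 1,597,839 in favor — approved.

Not approved — the Series B shares did not give the required vote.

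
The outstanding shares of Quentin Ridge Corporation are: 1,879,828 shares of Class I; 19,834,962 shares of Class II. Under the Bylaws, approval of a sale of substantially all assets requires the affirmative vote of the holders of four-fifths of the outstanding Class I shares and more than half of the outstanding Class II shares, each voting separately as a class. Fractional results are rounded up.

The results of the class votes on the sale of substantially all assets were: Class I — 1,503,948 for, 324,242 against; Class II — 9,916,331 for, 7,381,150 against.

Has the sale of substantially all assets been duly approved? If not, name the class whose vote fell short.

Class I: 4/5 of 1879828 = 1503862.40, rounded up to 1503863; 1,503,863 required, 1,503,948 in favor — approved.
Class II: a majority of 19834962 is 9917482; 9,917,482 required, 9,916,331 in favor — not approved.

Not approved — the Class II shares did not give the required vote.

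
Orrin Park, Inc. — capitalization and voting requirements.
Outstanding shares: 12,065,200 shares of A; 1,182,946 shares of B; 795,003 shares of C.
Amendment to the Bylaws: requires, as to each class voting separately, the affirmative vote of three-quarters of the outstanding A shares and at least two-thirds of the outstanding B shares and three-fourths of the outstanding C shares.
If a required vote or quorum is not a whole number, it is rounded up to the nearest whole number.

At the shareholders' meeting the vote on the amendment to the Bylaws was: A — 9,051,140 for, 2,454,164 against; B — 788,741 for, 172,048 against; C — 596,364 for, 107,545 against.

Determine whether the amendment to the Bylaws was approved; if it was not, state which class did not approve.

Approved — every class gave the required vote.

A: 3/4 of 12065200 = 9048900; 9,048,900 required, 9,051,140 in favor — approved.
B: 2/3 of 1182946 = 788630.67, rounded up to 788631; 788,631 required, 788,741 in favor — approved.
C: 3/4 of 795003 = 596252.25, rounded up to 596253; 596,253 required, 596,364 in favor — approved.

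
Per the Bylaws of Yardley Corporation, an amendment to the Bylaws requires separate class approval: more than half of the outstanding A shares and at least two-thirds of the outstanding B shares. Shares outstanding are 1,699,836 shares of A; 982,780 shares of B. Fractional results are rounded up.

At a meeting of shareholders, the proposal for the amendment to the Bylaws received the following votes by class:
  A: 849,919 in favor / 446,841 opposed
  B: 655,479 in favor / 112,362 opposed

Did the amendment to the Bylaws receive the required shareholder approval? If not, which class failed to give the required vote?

Approved — every class gave the required vote.

A: a majority of 1699836 is 849919; 849,919 required, 849,919 in favor — approved.
B: 2/3 of 982780 = 655186.67, rounded up to 655187; 655,187 required, 655,479 in favor — approved.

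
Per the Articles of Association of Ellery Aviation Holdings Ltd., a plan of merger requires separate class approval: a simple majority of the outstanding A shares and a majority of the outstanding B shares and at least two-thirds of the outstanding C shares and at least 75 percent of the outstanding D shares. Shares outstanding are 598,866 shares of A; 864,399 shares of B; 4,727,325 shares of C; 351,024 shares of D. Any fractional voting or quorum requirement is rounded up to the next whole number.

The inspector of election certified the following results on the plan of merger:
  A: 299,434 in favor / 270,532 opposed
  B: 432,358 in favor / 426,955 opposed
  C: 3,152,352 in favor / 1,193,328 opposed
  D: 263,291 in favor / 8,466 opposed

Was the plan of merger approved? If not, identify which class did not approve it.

Approved — every class gave the required vote.

A: a majority of 598866 is 299434; 299,434 required, 299,434 in favor — approved.
B: a majority of 864399 is 432200; 432,200 required, 432,358 in favor — approved.
C: 2/3 of 4727325 = 3151550; 3,151,550 required, 3,152,352 in favor — approved.
D: 3/4 of 351024 = 263268; 263,268 required, 263,291 in favor — approved.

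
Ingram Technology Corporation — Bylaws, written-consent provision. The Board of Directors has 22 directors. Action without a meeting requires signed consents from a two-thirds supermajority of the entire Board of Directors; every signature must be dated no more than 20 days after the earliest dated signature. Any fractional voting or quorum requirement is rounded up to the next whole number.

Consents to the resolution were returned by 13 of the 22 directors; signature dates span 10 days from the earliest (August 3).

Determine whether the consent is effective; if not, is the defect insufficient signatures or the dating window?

Signatures required: a two-thirds supermajority of 22 — 2/3 of 22 = 14.67, rounded up to 15, so 15 needed; 13 signed. Insufficient.
Dating window: the latest signature is 10 days after the earliest; the limit is 20 days. Within the window.

Not effective — insufficient signatures.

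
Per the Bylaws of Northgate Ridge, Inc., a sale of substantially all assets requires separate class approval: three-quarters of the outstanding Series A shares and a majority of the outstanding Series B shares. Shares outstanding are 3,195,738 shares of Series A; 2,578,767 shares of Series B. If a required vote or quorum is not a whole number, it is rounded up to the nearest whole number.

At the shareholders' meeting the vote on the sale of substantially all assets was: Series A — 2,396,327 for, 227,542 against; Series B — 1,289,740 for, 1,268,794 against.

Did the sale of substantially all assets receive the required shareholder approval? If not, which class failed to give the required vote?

Series A: 3/4 of 3195738 = 2396803.50, rounded up to 2396804; 2,396,804 required, 2,396,327 in favor — not approved.
Series B: a majority of 2578767 is 1289384; 1,289,384 required, 1,289,740 in favor — approved.

Not approved — the Series A shares did not give the required vote.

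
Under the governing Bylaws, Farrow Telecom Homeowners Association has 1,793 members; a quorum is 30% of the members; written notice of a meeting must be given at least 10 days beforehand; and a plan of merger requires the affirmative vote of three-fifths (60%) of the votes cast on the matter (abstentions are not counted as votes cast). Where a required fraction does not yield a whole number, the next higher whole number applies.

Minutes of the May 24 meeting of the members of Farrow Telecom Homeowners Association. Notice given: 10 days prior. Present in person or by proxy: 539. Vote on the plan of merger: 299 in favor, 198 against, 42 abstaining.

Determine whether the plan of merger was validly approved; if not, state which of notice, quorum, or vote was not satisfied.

Notice: 10 days given; 10 required. Satisfied.
Quorum: 30% of 1,793 = 537.90, rounded up to 538; 539 present. Satisfied.
Vote: requires three-fifths of the votes cast (539 − 42 abstaining = 497); 3/5 of 497 = 298.20, rounded up to 299, so 299 needed; 299 in favor. Satisfied.

Valid — all requirements satisfied.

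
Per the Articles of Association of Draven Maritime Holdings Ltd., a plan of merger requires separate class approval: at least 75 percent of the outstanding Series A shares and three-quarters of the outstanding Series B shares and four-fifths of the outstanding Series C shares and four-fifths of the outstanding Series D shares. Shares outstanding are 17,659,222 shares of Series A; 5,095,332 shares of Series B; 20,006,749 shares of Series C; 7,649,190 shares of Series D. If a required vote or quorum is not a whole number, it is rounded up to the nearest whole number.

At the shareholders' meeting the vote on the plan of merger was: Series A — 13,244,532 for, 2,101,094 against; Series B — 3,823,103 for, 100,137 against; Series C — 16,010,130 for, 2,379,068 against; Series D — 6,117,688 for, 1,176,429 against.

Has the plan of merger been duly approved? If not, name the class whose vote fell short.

Series A: 3/4 of 17659222 = 13244416.50, rounded up to 13244417; 13,244,417 required, 13,244,532 in favor — approved.
Series B: 3/4 of 5095332 = 3821499; 3,821,499 required, 3,823,103 in favor — approved.
Series C: 4/5 of 20006749 = 16005399.20, rounded up to 16005400; 16,005,400 required, 16,010,130 in favor — approved.
Series D: 4/5 of 7649190 = 6119352; 6,119,352 required, 6,117,688 in favor — not approved.

Not approved — the Series D shares did not give the required vote.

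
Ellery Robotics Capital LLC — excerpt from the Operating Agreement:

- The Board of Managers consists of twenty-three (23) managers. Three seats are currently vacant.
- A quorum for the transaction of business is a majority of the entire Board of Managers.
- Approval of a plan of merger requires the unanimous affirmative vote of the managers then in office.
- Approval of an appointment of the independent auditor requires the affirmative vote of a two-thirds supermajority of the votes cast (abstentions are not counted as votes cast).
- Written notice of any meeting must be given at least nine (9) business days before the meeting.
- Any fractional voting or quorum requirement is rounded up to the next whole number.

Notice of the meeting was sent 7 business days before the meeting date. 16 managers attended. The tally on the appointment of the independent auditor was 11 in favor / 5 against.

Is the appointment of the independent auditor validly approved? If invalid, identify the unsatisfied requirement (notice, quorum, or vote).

Notice: 7 business days given; 9 required (7 < 9). Not satisfied.
Quorum: 16 present; quorum is 12. Satisfied.
Vote: the appointment of the independent auditor requires two-thirds of the votes cast (16). 2/3 of 16 = 10.67, rounded up to 11, so 11 affirmative votes are needed; 11 voted in favor. Satisfied.

Invalid — notice requirement not satisfied.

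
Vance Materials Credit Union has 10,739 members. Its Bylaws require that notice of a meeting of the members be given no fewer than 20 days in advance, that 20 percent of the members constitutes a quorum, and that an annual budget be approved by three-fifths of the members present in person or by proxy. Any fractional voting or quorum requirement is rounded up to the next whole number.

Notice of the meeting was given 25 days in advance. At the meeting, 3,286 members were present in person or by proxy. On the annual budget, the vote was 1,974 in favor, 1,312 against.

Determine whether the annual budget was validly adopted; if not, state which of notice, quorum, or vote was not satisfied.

Notice: 25 days given; 20 required. Satisfied.
Quorum: 20% of 10,739 = 2,147.80, rounded up to 2,148; 3,286 present. Satisfied.
Vote: requires three-fifths of those present (3,286); 3/5 of 3286 = 1971.60, rounded up to 1972, so 1,972 needed; 1,974 in favor. Satisfied.

Valid — all requirements satisfied.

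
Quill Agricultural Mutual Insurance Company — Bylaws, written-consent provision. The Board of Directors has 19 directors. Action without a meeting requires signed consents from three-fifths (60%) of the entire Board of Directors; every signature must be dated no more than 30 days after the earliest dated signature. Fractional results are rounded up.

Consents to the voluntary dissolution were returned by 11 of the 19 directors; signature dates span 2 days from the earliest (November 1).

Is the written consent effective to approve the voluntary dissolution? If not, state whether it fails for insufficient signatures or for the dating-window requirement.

Signatures required: three-fifths (60%) of 19 — 3/5 of 19 = 11.40, rounded up to 12, so 12 needed; 11 signed. Insufficient.
Dating window: the latest signature is 2 days after the earliest; the limit is 30 days. Within the window.

Not effective — insufficient signatures.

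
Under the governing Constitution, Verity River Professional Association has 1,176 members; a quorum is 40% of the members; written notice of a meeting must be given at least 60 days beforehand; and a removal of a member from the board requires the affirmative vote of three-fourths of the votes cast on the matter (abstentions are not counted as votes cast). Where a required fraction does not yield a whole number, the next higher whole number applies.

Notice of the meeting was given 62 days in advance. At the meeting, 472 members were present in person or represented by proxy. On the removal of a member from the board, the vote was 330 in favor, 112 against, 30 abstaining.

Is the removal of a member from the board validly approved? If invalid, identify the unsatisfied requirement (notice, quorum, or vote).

Invalid — vote requirement not satisfied.

Notice: 62 days given; 60 required. Satisfied.
Quorum: 40% of 1,176 = 470.40, rounded up to 471; 472 present. Satisfied.
Vote: requires three-fourths of the votes cast (472 − 30 abstaining = 442); 3/4 of 442 = 331.50, rounded up to 332, so 332 needed; 330 in favor. Not satisfied.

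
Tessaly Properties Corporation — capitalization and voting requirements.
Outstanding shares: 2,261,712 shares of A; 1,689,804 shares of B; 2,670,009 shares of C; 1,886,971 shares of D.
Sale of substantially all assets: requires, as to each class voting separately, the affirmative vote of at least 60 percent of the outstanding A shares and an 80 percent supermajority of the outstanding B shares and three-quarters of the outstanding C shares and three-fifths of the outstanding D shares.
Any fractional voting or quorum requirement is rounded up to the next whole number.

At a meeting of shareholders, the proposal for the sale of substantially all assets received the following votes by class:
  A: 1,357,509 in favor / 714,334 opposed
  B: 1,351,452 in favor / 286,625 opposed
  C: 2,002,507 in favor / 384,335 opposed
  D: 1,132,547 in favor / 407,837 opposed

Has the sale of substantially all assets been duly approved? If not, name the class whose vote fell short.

A: 3/5 of 2261712 = 1357027.20, rounded up to 1357028; 1,357,028 required, 1,357,509 in favor — approved.
B: 4/5 of 1689804 = 1351843.20, rounded up to 1351844; 1,351,844 required, 1,351,452 in favor — not approved.
C: 3/4 of 2670009 = 2002506.75, rounded up to 2002507; 2,002,507 required, 2,002,507 in favor — approved.
D: 3/5 of 1886971 = 1132182.60, rounded up to 1132183; 1,132,183 required, 1,132,547 in favor — approved.

Not approved — the B shares did not give the required vote.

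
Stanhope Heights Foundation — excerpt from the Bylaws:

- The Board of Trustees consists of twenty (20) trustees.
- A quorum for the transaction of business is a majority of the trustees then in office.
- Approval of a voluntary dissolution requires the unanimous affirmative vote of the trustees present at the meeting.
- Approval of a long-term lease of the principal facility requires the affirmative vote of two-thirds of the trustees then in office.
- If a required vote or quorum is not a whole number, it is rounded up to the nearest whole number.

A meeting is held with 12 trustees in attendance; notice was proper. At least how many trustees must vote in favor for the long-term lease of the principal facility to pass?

The long-term lease of the principal facility requires two-thirds of the trustees then in office (20).
2/3 of 20 = 13.33, rounded up to 14.
(Only 12 can vote, so the long-term lease of the principal facility cannot pass at this meeting, but the required vote is still 14.)

14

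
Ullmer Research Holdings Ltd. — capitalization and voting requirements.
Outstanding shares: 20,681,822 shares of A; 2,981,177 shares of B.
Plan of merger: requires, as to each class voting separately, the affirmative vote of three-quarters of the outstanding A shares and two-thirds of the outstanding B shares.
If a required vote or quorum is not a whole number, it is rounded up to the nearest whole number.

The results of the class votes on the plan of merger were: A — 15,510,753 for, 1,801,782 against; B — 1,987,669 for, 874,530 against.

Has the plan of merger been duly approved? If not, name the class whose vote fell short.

A: 3/4 of 20681822 = 15511366.50, rounded up to 15511367; 15,511,367 required, 15,510,753 in favor — not approved.
B: 2/3 of 2981177 = 1987451.33, rounded up to 1987452; 1,987,452 required, 1,987,669 in favor — approved.

Not approved — the A shares did not give the required vote.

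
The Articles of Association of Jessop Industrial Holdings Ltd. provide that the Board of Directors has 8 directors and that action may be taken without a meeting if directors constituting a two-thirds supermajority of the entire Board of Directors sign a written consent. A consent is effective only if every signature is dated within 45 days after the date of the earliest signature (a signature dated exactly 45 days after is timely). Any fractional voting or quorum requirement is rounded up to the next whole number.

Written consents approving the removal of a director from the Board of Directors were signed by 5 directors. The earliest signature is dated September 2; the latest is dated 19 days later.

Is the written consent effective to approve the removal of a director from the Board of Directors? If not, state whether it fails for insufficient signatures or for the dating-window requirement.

Not effective — insufficient signatures.

Signatures required: a two-thirds supermajority of 8 — 2/3 of 8 = 5.33, rounded up to 6, so 6 needed; 5 signed. Insufficient.
Dating window: the latest signature is 19 days after the earliest; the limit is 45 days. Within the window.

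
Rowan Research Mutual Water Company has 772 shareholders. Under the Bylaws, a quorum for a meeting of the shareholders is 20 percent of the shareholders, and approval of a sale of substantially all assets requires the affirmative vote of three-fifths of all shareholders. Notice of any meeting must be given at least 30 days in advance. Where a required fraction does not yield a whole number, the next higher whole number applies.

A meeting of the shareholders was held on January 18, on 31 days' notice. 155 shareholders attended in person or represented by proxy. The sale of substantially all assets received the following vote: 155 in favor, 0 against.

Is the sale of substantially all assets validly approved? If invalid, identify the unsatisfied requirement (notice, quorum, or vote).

Invalid — vote requirement not satisfied.

Notice: 31 days given; 30 required. Satisfied.
Quorum: 20% of 772 = 154.40, rounded up to 155; 155 present. Satisfied.
Vote: requires three-fifths of all shareholders (772); 3/5 of 772 = 463.20, rounded up to 464, so 464 needed; 155 in favor. Not satisfied.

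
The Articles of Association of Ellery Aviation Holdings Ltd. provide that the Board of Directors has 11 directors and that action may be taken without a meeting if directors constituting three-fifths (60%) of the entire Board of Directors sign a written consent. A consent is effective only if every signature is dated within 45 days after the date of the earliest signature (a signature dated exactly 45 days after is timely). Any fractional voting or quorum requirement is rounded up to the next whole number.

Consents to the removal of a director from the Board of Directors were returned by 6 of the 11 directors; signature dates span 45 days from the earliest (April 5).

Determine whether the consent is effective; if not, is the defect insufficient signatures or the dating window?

Not effective — insufficient signatures.

Signatures required: three-fifths (60%) of 11 — 3/5 of 11 = 6.60, rounded up to 7, so 7 needed; 6 signed. Insufficient.
Dating window: the latest signature is 45 days after the earliest; the limit is 45 days. Within the window.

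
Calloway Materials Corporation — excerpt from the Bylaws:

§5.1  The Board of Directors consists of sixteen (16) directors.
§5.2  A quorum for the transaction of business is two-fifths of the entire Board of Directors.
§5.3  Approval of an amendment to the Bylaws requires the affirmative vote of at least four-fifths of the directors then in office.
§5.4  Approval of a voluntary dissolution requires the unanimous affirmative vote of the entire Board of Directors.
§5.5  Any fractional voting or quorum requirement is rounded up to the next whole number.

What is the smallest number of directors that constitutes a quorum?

2/5 of 16 = 6.40, rounded up to 7.

7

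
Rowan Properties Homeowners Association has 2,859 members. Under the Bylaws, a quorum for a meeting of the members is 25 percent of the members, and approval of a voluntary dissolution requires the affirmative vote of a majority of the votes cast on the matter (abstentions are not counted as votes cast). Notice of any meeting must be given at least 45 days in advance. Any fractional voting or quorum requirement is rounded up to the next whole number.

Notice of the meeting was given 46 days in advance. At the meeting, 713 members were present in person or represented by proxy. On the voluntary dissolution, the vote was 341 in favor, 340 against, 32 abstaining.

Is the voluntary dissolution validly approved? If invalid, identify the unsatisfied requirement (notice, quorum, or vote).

Notice: 46 days given; 45 required. Satisfied.
Quorum: 25% of 2,859 = 714.75, rounded up to 715; 713 present. Not satisfied.
Vote: requires a majority of the votes cast (713 − 32 abstaining = 681); a majority of 681 is 341, so 341 needed; 341 in favor. Satisfied.

Invalid — quorum requirement not satisfied.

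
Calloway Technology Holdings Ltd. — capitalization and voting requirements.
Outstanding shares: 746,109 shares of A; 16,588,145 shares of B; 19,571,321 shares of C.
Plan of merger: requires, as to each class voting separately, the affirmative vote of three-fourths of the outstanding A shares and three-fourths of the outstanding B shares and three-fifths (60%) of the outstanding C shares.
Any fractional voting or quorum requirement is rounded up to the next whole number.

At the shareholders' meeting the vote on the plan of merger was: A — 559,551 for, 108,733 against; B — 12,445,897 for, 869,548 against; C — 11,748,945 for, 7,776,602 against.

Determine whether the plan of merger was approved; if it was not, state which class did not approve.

A: 3/4 of 746109 = 559581.75, rounded up to 559582; 559,582 required, 559,551 in favor — not approved.
B: 3/4 of 16588145 = 12441108.75, rounded up to 12441109; 12,441,109 required, 12,445,897 in favor — approved.
C: 3/5 of 19571321 = 11742792.60, rounded up to 11742793; 11,742,793 required, 11,748,945 in favor — approved.

Not approved — the A shares did not give the required vote.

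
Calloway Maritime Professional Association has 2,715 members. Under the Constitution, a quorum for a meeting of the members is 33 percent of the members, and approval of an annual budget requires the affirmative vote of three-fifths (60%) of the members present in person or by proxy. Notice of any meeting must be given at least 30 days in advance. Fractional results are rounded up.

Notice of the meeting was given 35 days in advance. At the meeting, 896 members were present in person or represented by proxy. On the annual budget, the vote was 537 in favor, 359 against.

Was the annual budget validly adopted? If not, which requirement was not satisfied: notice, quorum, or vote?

Notice: 35 days given; 30 required. Satisfied.
Quorum: 33% of 2,715 = 895.95, rounded up to 896; 896 present. Satisfied.
Vote: requires three-fifths of those present (896); 3/5 of 896 = 537.60, rounded up to 538, so 538 needed; 537 in favor. Not satisfied.

Invalid — vote requirement not satisfied.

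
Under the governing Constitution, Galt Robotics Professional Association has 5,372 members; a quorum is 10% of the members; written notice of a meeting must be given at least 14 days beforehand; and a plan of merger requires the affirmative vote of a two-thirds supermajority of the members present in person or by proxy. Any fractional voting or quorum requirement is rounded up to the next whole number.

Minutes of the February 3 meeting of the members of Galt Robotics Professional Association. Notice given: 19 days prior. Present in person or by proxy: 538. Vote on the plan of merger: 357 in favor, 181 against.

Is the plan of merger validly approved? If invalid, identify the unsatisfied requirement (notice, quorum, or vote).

Notice: 19 days given; 14 required. Satisfied.
Quorum: 10% of 5,372 = 537.20, rounded up to 538; 538 present. Satisfied.
Vote: requires two-thirds of those present (538); 2/3 of 538 = 358.67, rounded up to 359, so 359 needed; 357 in favor. Not satisfied.

Invalid — vote requirement not satisfied.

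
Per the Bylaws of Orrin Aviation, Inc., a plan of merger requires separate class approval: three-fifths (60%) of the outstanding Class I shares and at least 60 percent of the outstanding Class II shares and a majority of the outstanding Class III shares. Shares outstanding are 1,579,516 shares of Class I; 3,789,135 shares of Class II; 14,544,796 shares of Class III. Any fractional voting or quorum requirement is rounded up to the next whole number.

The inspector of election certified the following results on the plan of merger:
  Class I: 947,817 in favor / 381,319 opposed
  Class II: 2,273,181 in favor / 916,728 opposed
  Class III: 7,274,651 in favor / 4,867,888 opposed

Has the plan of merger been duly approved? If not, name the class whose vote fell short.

Class I: 3/5 of 1579516 = 947709.60, rounded up to 947710; 947,710 required, 947,817 in favor — approved.
Class II: 3/5 of 3789135 = 2273481; 2,273,481 required, 2,273,181 in favor — not approved.
Class III: a majority of 14544796 is 7272399; 7,272,399 required, 7,274,651 in favor — approved.

Not approved — the Class II shares did not give the required vote.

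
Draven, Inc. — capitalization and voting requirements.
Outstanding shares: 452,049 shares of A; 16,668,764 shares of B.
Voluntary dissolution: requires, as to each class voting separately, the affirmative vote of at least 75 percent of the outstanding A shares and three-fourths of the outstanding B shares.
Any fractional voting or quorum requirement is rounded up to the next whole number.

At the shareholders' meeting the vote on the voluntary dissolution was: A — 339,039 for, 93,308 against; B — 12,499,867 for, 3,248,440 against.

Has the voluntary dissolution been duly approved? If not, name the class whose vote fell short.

A: 3/4 of 452049 = 339036.75, rounded up to 339037; 339,037 required, 339,039 in favor — approved.
B: 3/4 of 16668764 = 12501573; 12,501,573 required, 12,499,867 in favor — not approved.

Not approved — the B shares did not give the required vote.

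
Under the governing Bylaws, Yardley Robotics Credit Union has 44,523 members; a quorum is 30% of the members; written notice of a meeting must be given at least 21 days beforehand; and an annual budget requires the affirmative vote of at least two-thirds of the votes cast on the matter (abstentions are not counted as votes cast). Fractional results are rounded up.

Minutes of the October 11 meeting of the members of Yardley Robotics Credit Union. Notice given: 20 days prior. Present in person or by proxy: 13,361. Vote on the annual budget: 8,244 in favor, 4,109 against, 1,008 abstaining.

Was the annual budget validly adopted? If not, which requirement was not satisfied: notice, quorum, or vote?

Notice: 20 days given; 21 required. Not satisfied.
Quorum: 30% of 44,523 = 13,356.90, rounded up to 13,357; 13,361 present. Satisfied.
Vote: requires two-thirds of the votes cast (13,361 − 1,008 abstaining = 12,353); 2/3 of 12353 = 8235.33, rounded up to 8236, so 8,236 needed; 8,244 in favor. Satisfied.

Invalid — notice requirement not satisfied.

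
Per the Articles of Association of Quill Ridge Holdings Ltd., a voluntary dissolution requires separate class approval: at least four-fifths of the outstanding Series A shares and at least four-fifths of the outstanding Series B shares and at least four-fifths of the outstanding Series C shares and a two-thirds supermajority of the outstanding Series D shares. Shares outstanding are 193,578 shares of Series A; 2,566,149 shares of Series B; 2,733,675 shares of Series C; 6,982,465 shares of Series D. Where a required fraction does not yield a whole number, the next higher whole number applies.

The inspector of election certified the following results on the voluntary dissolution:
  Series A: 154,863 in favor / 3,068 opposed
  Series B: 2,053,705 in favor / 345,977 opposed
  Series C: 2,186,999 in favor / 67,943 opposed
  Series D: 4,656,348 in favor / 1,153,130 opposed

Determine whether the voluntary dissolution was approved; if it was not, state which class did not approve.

Series A: 4/5 of 193578 = 154862.40, rounded up to 154863; 154,863 required, 154,863 in favor — approved.
Series B: 4/5 of 2566149 = 2052919.20, rounded up to 2052920; 2,052,920 required, 2,053,705 in favor — approved.
Series C: 4/5 of 2733675 = 2186940; 2,186,940 required, 2,186,999 in favor — approved.
Series D: 2/3 of 6982465 = 4654976.67, rounded up to 4654977; 4,654,977 required, 4,656,348 in favor — approved.

Approved — every class gave the required vote.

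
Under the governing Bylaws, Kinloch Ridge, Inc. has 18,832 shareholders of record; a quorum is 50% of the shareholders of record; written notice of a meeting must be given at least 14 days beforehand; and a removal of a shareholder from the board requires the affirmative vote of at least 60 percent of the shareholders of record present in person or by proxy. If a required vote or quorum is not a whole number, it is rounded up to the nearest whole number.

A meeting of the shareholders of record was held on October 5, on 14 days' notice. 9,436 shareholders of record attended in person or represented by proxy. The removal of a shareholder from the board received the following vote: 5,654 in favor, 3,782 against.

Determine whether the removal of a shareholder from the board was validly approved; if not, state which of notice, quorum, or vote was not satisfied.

Notice: 14 days given; 14 required. Satisfied.
Quorum: 50% of 18,832 = 9,416; 9,436 present. Satisfied.
Vote: requires three-fifths of those present (9,436); 3/5 of 9436 = 5661.60, rounded up to 5662, so 5,662 needed; 5,654 in favor. Not satisfied.

Invalid — vote requirement not satisfied.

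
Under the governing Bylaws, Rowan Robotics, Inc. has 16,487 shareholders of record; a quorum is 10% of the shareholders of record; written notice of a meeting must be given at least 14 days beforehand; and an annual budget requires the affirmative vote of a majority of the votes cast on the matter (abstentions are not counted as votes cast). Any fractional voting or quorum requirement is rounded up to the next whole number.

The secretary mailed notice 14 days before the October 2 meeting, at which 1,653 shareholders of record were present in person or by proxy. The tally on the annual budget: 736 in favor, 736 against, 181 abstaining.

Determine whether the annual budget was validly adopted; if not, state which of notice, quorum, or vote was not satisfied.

Invalid — vote requirement not satisfied.

Notice: 14 days given; 14 required. Satisfied.
Quorum: 10% of 16,487 = 1,648.70, rounded up to 1,649; 1,653 present. Satisfied.
Vote: requires a majority of the votes cast (1,653 − 181 abstaining = 1,472); a majority of 1472 is 737, so 737 needed; 736 in favor. Not satisfied.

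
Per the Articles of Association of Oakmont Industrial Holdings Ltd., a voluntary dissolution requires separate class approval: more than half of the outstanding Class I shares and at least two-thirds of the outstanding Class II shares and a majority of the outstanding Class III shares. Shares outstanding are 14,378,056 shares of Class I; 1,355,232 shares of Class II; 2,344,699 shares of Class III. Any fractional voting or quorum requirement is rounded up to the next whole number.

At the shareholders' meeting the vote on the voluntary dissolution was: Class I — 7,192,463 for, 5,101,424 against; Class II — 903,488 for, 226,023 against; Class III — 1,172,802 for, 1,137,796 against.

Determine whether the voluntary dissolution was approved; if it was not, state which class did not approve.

Class I: a majority of 14378056 is 7189029; 7,189,029 required, 7,192,463 in favor — approved.
Class II: 2/3 of 1355232 = 903488; 903,488 required, 903,488 in favor — approved.
Class III: a majority of 2344699 is 1172350; 1,172,350 required, 1,172,802 in favor — approved.

Approved — every class gave the required vote.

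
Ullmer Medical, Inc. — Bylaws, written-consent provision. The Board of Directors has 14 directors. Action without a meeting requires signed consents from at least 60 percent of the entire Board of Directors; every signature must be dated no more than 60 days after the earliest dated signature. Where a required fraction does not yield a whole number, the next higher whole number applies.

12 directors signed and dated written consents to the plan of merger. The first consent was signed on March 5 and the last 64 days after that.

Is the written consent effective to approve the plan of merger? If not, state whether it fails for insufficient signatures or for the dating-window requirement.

Not effective — dating-window requirement not satisfied.

Signatures required: at least 60 percent of 14 — 3/5 of 14 = 8.40, rounded up to 9, so 9 needed; 12 signed. Sufficient.
Dating window: the latest signature is 64 days after the earliest; the limit is 60 days. Outside the window.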